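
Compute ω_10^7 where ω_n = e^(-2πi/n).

ω_10^7 = e^(-2πi·7/10)
= cos(-2π·7/10) + i·sin(-2π·7/10)
= cos(-14π/10) + i·sin(-14π/10)

ω_10^7 = cos(-14π/10) + i·sin(-14π/10) = -0.3090+0.9511i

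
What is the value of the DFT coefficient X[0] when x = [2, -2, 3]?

X[0] = Σ(n=0 to 2) x[n] · ω_3^0 = Σ x[n]
= (2) + (-2) + (3)

X[0] = 3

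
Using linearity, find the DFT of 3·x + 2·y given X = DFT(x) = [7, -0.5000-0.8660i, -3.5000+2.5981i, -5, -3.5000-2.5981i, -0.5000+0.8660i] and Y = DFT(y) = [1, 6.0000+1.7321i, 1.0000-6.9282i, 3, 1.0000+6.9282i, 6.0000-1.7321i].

By linearity: DFT(3x + 2y) = 3·DFT(x) + 2·DFT(y)
= 3·[7, -0.5000-0.8660i, -3.5000+2.5981i, -5, -3.5000-2.5981i, -0.5000+0.8660i] + 2·[1, 6.0000+1.7321i, 1.0000-6.9282i, 3, 1.0000+6.9282i, 6.0000-1.7321i]

Computing element-wise:
Z[0] = 3·(7) + 2·(1) = 23
Z[1] = 3·(-0.5000-0.8660i) + 2·(6.0000+1.7321i) = 10.5000+0.8662i
Z[2] = 3·(-3.5000+2.5981i) + 2·(1.0000-6.9282i) = -8.5000-6.0621i
Z[3] = 3·(-5) + 2·(3) = -9
Z[4] = 3·(-3.5000-2.5981i) + 2·(1.0000+6.9282i) = -8.5000+6.0621i
Z[5] = 3·(-0.5000+0.8660i) + 2·(6.0000-1.7321i) = 10.5000-0.8662i

DFT(3x + 2y) = 3·X + 2·Y = [23, 10.5000+0.8662i, -8.5000-6.0621i, -9, -8.5000+6.0621i, 10.5000-0.8662i]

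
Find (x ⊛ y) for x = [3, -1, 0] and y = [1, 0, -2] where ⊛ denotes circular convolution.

(x ⊛ y)[n] = Σ(m=0 to 2) x[m] · y[(n-m) mod 3]

Computing each output sample:
(x ⊛ y)[0] = 5
(x ⊛ y)[1] = -1
(x ⊛ y)[2] = -6

x ⊛ y = [5, -1, -6]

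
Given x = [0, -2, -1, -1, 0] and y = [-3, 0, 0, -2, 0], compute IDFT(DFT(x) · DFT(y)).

(x ⊛ y)[n] = Σ(m=0 to 4) x[m] · y[(n-m) mod 5]

Computing each output sample:
(x ⊛ y)[0] = 2
(x ⊛ y)[1] = 8
(x ⊛ y)[2] = 3
(x ⊛ y)[3] = 3
(x ⊛ y)[4] = 4

x ⊛ y = [2, 8, 3, 3, 4]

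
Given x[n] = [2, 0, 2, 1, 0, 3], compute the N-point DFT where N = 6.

X[k] = Σ(n=0 to 5) x[n] · ω_6^(nk)
where ω_6 = e^(-2πi/6)

Computing each X[k]:
X[0] = 8
X[1] = 1.5000+0.8660i
X[2] = 0.5000+4.3301i
X[3] = 0
X[4] = 0.5000-4.3301i
X[5] = 1.5000-0.8660i

X = [8, 1.5000+0.8660i, 0.5000+4.3301i, 0, 0.5000-4.3301i, 1.5000-0.8660i]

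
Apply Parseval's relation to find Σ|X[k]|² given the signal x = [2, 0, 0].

Parseval: Σ|x[n]|² = (1/N)Σ|X[k]|², so Σ|X[k]|² = N·Σ|x[n]|² = 3·4.0000

Σ|X[k]|² = N·Σ|x[n]|² = 3·4.0000 = 12.0000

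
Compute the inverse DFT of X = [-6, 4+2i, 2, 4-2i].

x[n] = (1/4) Σ(k=0 to 3) X[k] · e^(2πikn/4)

Computing each x[n]:
x[0] = 1
x[1] = -3
x[2] = -3
x[3] = -1

x = [1, -3, -3, -1]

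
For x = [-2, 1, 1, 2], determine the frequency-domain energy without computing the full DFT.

Parseval: Σ|x[n]|² = (1/N)Σ|X[k]|², so Σ|X[k]|² = N·Σ|x[n]|² = 4·10.0000

Σ|X[k]|² = N·Σ|x[n]|² = 4·10.0000 = 40.0000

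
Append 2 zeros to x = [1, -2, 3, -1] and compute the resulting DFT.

Original 4-point DFT: [1, -2+1i, 7, -2-1i]
Zero-padded 6-point DFT provides frequency interpolation.

DFT_6([x, 0, ...]) = [1, -0.5000-0.8660i, -0.5000+4.3301i, 7, -0.5000-4.3301i, -0.5000+0.8660i]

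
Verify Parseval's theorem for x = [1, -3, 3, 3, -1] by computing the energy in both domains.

Time domain:
Σ|x[n]|² = |1|² + |-3|² + |3|² + |3|² + |-1|² = 29.0000

Frequency domain:
(1/5)Σ|X[k]|² = (1/5)(|3|² + |-5.0902+1.9021i|² + |6.0902+1.1756i|² + |6.0902-1.1756i|² + |-5.0902-1.9021i|²) = (1/5)·145.0000 = 29.0000

Both sides agree, confirming Parseval's theorem.

Σ|x[n]|² = (1/N)Σ|X[k]|² = 29.0000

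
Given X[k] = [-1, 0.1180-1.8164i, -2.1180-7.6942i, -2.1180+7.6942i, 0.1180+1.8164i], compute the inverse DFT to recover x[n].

x[n] = (1/5) Σ(k=0 to 4) X[k] · e^(2πikn/5)

Computing each x[n]:
x[0] = -1
x[1] = 3
x[2] = -3
x[3] = 2
x[4] = -2

x = [-1, 3, -3, 2, -2]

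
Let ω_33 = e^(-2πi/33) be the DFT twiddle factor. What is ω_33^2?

ω_33^2 = e^(-2πi·2/33)
= cos(-2π·2/33) + i·sin(-2π·2/33)
= cos(-4π/33) + i·sin(-4π/33)

ω_33^2 = cos(-4π/33) + i·sin(-4π/33) = 0.9284-0.3717i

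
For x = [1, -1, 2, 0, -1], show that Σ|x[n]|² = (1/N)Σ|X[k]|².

Time domain:
Σ|x[n]|² = |1|² + |-1|² + |2|² + |0|² + |-1|² = 7.0000

Frequency domain:
(1/5)Σ|X[k]|² = (1/5)(|1|² + |-1.2361-1.1756i|² + |3.2361+1.9021i|² + |3.2361-1.9021i|² + |-1.2361+1.1756i|²) = (1/5)·35.0000 = 7.0000

Both sides agree, confirming Parseval's theorem.

Σ|x[n]|² = (1/N)Σ|X[k]|² = 7.0000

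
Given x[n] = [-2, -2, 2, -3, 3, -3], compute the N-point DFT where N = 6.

X[k] = Σ(n=0 to 5) x[n] · ω_6^(nk)
where ω_6 = e^(-2πi/6)

Computing each X[k]:
X[0] = -5
X[1] = -4
X[2] = -5.0000-1.7321i
X[3] = 11
X[4] = -5.0000+1.7321i
X[5] = -4

X = [-5, -4, -5.0000-1.7321i, 11, -5.0000+1.7321i, -4]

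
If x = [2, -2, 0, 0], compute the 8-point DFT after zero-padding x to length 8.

Original 4-point DFT: [0, 2+2i, 4, 2-2i]
Zero-padded 8-point DFT provides frequency interpolation.

DFT_8([x, 0, ...]) = [0, 0.5858+1.4142i, 2+2i, 3.4142+1.4142i, 4, 3.4142-1.4142i, 2-2i, 0.5858-1.4142i]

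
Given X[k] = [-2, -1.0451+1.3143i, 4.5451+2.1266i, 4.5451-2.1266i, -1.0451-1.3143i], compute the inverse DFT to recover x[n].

x[n] = (1/5) Σ(k=0 to 4) X[k] · e^(2πikn/5)

Computing each x[n]:
x[0] = 1
x[1] = -3
x[2] = 1
x[3] = 0
x[4] = -1

x = [1, -3, 1, 0, -1]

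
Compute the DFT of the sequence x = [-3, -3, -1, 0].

X[k] = Σ(n=0 to 3) x[n] · ω_4^(nk)
where ω_4 = e^(-2πi/4)

Computing each X[k]:
X[0] = -7
X[1] = -2+3i
X[2] = -1
X[3] = -2-3i

X = [-7, -2+3i, -1, -2-3i]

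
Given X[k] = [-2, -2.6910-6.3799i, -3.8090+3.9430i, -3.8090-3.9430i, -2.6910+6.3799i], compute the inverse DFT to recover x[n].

x[n] = (1/5) Σ(k=0 to 4) X[k] · e^(2πikn/5)

Computing each x[n]:
x[0] = -3
x[1] = 2
x[2] = 3
x[3] = -3
x[4] = -1

x = [-3, 2, 3, -3, -1]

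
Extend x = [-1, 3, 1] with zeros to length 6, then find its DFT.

Original 3-point DFT: [3, -3.0000-1.7321i, -3.0000+1.7321i]
Zero-padded 6-point DFT provides frequency interpolation.

DFT_6([x, 0, ...]) = [3, -3.4641i, -3.0000-1.7321i, -3, -3.0000+1.7321i, 3.4641i]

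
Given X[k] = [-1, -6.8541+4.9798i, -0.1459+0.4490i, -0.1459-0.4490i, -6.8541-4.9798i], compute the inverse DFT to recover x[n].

x[n] = (1/5) Σ(k=0 to 4) X[k] · e^(2πikn/5)

Computing each x[n]:
x[0] = -3
x[1] = -3
x[2] = 1
x[3] = 3
x[4] = 1

x = [-3, -3, 1, 3, 1]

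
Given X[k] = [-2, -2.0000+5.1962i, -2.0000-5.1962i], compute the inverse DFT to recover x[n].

x[n] = (1/3) Σ(k=0 to 2) X[k] · e^(2πikn/3)

Computing each x[n]:
x[0] = -2
x[1] = -3
x[2] = 3

x = [-2, -3, 3]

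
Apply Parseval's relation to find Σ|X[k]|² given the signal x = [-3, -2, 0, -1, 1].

Parseval: Σ|x[n]|² = (1/N)Σ|X[k]|², so Σ|X[k]|² = N·Σ|x[n]|² = 5·15.0000

Σ|X[k]|² = N·Σ|x[n]|² = 5·15.0000 = 75.0000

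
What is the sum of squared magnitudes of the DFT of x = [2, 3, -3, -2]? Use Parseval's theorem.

Parseval: Σ|x[n]|² = (1/N)Σ|X[k]|², so Σ|X[k]|² = N·Σ|x[n]|² = 4·26.0000

Σ|X[k]|² = N·Σ|x[n]|² = 4·26.0000 = 104.0000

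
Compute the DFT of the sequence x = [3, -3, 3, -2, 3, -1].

X[k] = Σ(n=0 to 5) x[n] · ω_6^(nk)
where ω_6 = e^(-2πi/6)

Computing each X[k]:
X[0] = 3
X[1] = 1.7321i
X[2] = 1.7321i
X[3] = 15
X[4] = -1.7321i
X[5] = -1.7321i

X = [3, 1.7321i, 1.7321i, 15, -1.7321i, -1.7321i]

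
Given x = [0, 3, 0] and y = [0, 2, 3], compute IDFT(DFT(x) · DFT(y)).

(x ⊛ y)[n] = Σ(m=0 to 2) x[m] · y[(n-m) mod 3]

Computing each output sample:
(x ⊛ y)[0] = 9
(x ⊛ y)[1] = 0
(x ⊛ y)[2] = 6

x ⊛ y = [9, 0, 6]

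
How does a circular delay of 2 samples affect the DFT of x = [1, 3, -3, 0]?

Time shift by 2: X_shifted[k] = ω_4^(2k) · X[k]
Shifted x = [-3, 0, 1, 3]

DFT(x[n-2]) = [1, -4+3i, -5, -4-3i]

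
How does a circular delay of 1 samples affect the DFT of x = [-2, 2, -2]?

Time shift by 1: X_shifted[k] = ω_3^(1k) · X[k]
Shifted x = [-2, -2, 2]

DFT(x[n-1]) = [-2, -2.0000+3.4641i, -2.0000-3.4641i]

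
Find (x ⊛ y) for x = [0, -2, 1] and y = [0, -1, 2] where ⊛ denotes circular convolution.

(x ⊛ y)[n] = Σ(m=0 to 2) x[m] · y[(n-m) mod 3]

Computing each output sample:
(x ⊛ y)[0] = -5
(x ⊛ y)[1] = 2
(x ⊛ y)[2] = 2

x ⊛ y = [-5, 2, 2]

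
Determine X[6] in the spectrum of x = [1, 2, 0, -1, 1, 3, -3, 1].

X[6] = Σ(n=0 to 7) x[n] · ω_8^(6n) where ω_8 = e^(-2πi/8)
= (1)·ω_8^0 + (2)·ω_8^6 + (0)·ω_8^12 + (-1)·ω_8^18 + (1)·ω_8^24 + (3)·ω_8^30 + (-3)·ω_8^36 + (1)·ω_8^42

X[6] = 5+5i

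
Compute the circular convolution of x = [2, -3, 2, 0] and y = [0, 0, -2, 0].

(x ⊛ y)[n] = Σ(m=0 to 3) x[m] · y[(n-m) mod 4]

Computing each output sample:
(x ⊛ y)[0] = -4
(x ⊛ y)[1] = 0
(x ⊛ y)[2] = -4
(x ⊛ y)[3] = 6

x ⊛ y = [-4, 0, -4, 6]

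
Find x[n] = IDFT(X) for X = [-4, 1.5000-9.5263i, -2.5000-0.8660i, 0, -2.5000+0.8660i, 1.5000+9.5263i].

x[n] = (1/6) Σ(k=0 to 5) X[k] · e^(2πikn/6)

Computing each x[n]:
x[0] = -1
x[1] = 3
x[2] = 2
x[3] = -2
x[4] = -3
x[5] = -3

x = [-1, 3, 2, -2, -3, -3]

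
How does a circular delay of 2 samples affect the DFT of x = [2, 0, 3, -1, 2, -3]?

Time shift by 2: X_shifted[k] = ω_6^(2k) · X[k]
Shifted x = [2, -3, 2, 0, 3, -1]

DFT(x[n-2]) = [3, -2.5000+2.5981i, 1.5000+0.8660i, 11, 1.5000-0.8660i, -2.5000-2.5981i]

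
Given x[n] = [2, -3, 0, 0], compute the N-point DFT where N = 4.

X[k] = Σ(n=0 to 3) x[n] · ω_4^(nk)
where ω_4 = e^(-2πi/4)

Computing each X[k]:
X[0] = -1
X[1] = 2+3i
X[2] = 5
X[3] = 2-3i

X = [-1, 2+3i, 5, 2-3i]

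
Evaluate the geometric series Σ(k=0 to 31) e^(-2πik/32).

Sum of all nth roots of unity equals 0 for n > 1 (geometric series with r ≠ 1).

0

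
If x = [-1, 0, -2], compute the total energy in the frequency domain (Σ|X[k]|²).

Parseval: Σ|x[n]|² = (1/N)Σ|X[k]|², so Σ|X[k]|² = N·Σ|x[n]|² = 3·5.0000

Σ|X[k]|² = N·Σ|x[n]|² = 3·5.0000 = 15.0000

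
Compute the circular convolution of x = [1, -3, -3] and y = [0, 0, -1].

(x ⊛ y)[n] = Σ(m=0 to 2) x[m] · y[(n-m) mod 3]

Computing each output sample:
(x ⊛ y)[0] = 3
(x ⊛ y)[1] = 3
(x ⊛ y)[2] = -1

x ⊛ y = [3, 3, -1]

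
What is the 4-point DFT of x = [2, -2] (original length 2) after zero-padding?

Original 2-point DFT: [0, 4]
Zero-padded 4-point DFT provides frequency interpolation.

DFT_4([x, 0, ...]) = [0, 2+2i, 4, 2-2i]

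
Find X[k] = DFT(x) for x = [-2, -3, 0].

X[k] = Σ(n=0 to 2) x[n] · ω_3^(nk)
where ω_3 = e^(-2πi/3)

Computing each X[k]:
X[0] = -5
X[1] = -0.5000+2.5981i
X[2] = -0.5000-2.5981i

X = [-5, -0.5000+2.5981i, -0.5000-2.5981i]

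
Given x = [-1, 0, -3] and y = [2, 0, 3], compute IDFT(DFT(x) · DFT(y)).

(x ⊛ y)[n] = Σ(m=0 to 2) x[m] · y[(n-m) mod 3]

Computing each output sample:
(x ⊛ y)[0] = -2
(x ⊛ y)[1] = -9
(x ⊛ y)[2] = -9

x ⊛ y = [-2, -9, -9]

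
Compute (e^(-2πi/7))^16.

Since ω_7^7 = 1, powers reduce modulo 7.
16 mod 7 = 2
So ω_7^16 = ω_7^2 = e^(-2πi·2/7)

ω_7^16 = ω_7^2 = -0.2225-0.9749i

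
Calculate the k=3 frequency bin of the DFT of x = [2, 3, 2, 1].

X[3] = Σ(n=0 to 3) x[n] · ω_4^(3n) where ω_4 = e^(-2πi/4)
= (2)·ω_4^0 + (3)·ω_4^3 + (2)·ω_4^6 + (1)·ω_4^9

X[3] = 2i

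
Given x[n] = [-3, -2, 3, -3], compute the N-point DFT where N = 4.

X[k] = Σ(n=0 to 3) x[n] · ω_4^(nk)
where ω_4 = e^(-2πi/4)

Computing each X[k]:
X[0] = -5
X[1] = -6-1i
X[2] = 5
X[3] = -6+1i

X = [-5, -6-1i, 5, -6+1i]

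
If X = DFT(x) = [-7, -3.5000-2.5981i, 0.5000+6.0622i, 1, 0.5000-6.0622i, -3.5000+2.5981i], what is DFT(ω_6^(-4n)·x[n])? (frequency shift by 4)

Modulation property: DFT(ω_6^(-4n)·x[n]) = X[(k-4) mod 6], so circularly shift X by 4 positions.

X[k-4] = [0.5000+6.0622i, 1, 0.5000-6.0622i, -3.5000+2.5981i, -7, -3.5000-2.5981i]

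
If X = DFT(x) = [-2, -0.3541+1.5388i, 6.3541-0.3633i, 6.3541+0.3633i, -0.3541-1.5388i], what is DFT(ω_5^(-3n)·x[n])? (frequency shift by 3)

Modulation property: DFT(ω_5^(-3n)·x[n]) = X[(k-3) mod 5], so circularly shift X by 3 positions.

X[k-3] = [6.3541-0.3633i, 6.3541+0.3633i, -0.3541-1.5388i, -2, -0.3541+1.5388i]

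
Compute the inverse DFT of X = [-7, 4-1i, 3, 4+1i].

x[n] = (1/4) Σ(k=0 to 3) X[k] · e^(2πikn/4)

Computing each x[n]:
x[0] = 1
x[1] = -2
x[2] = -3
x[3] = -3

x = [1, -2, -3, -3]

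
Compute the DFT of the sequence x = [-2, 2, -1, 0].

X[k] = Σ(n=0 to 3) x[n] · ω_4^(nk)
where ω_4 = e^(-2πi/4)

Computing each X[k]:
X[0] = -1
X[1] = -1-2i
X[2] = -5
X[3] = -1+2i

X = [-1, -1-2i, -5, -1+2i]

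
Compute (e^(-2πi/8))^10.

Since ω_8^8 = 1, powers reduce modulo 8.
10 mod 8 = 2
So ω_8^10 = ω_8^2 = e^(-2πi·2/8)

ω_8^10 = ω_8^2 = -1i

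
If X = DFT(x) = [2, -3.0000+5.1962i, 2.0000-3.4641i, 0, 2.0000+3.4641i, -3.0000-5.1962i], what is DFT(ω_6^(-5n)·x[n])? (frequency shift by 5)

Modulation property: DFT(ω_6^(-5n)·x[n]) = X[(k-5) mod 6], so circularly shift X by 5 positions.

X[k-5] = [-3.0000+5.1962i, 2.0000-3.4641i, 0, 2.0000+3.4641i, -3.0000-5.1962i, 2]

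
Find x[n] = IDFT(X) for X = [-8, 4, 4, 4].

x[n] = (1/4) Σ(k=0 to 3) X[k] · e^(2πikn/4)

Computing each x[n]:
x[0] = 1
x[1] = -3
x[2] = -3
x[3] = -3

x = [1, -3, -3, -3]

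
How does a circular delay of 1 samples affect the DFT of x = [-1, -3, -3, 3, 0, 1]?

Time shift by 1: X_shifted[k] = ω_6^(1k) · X[k]
Shifted x = [1, -1, -3, -3, 3, 0]

DFT(x[n-1]) = [-3, 3.5000+6.0622i, -1.5000-4.3301i, 5, -1.5000+4.3301i, 3.5000-6.0622i]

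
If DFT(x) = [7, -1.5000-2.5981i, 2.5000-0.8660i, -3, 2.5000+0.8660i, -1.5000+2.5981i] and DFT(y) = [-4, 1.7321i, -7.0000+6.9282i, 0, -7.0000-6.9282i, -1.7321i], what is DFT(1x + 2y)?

By linearity: DFT(1x + 2y) = 1·DFT(x) + 2·DFT(y)
= 1·[7, -1.5000-2.5981i, 2.5000-0.8660i, -3, 2.5000+0.8660i, -1.5000+2.5981i] + 2·[-4, 1.7321i, -7.0000+6.9282i, 0, -7.0000-6.9282i, -1.7321i]

Computing element-wise:
Z[0] = 1·(7) + 2·(-4) = -1
Z[1] = 1·(-1.5000-2.5981i) + 2·(1.7321i) = -1.5000+0.8661i
Z[2] = 1·(2.5000-0.8660i) + 2·(-7.0000+6.9282i) = -11.5000+12.9904i
Z[3] = 1·(-3) + 2·(0) = -3
Z[4] = 1·(2.5000+0.8660i) + 2·(-7.0000-6.9282i) = -11.5000-12.9904i
Z[5] = 1·(-1.5000+2.5981i) + 2·(-1.7321i) = -1.5000-0.8661i

DFT(1x + 2y) = 1·X + 2·Y = [-1, -1.5000+0.8661i, -11.5000+12.9904i, -3, -11.5000-12.9904i, -1.5000-0.8661i]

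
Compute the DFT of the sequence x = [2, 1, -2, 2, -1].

X[k] = Σ(n=0 to 4) x[n] · ω_5^(nk)
where ω_5 = e^(-2πi/5)

Computing each X[k]:
X[0] = 2
X[1] = 2.0000+0.4490i
X[2] = 2.0000-4.9798i
X[3] = 2.0000+4.9798i
X[4] = 2.0000-0.4490i

X = [2, 2.0000+0.4490i, 2.0000-4.9798i, 2.0000+4.9798i, 2.0000-0.4490i]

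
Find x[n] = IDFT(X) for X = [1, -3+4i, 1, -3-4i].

x[n] = (1/4) Σ(k=0 to 3) X[k] · e^(2πikn/4)

Computing each x[n]:
x[0] = -1
x[1] = -2
x[2] = 2
x[3] = 2

x = [-1, -2, 2, 2]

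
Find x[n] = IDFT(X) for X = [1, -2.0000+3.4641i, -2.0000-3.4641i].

x[n] = (1/3) Σ(k=0 to 2) X[k] · e^(2πikn/3)

Computing each x[n]:
x[0] = -1
x[1] = -1
x[2] = 3

x = [-1, -1, 3]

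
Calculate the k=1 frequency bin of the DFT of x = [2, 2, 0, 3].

X[1] = Σ(n=0 to 3) x[n] · ω_4^(1n) where ω_4 = e^(-2πi/4)
= (2)·ω_4^0 + (2)·ω_4^1 + (0)·ω_4^2 + (3)·ω_4^3

X[1] = 2+1i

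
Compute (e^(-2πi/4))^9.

Since ω_4^4 = 1, powers reduce modulo 4.
9 mod 4 = 1
So ω_4^9 = ω_4^1 = e^(-2πi·1/4)

ω_4^9 = ω_4^1 = -1i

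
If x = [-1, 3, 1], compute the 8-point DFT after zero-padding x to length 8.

Original 3-point DFT: [3, -3.0000-1.7321i, -3.0000+1.7321i]
Zero-padded 8-point DFT provides frequency interpolation.

DFT_8([x, 0, ...]) = [3, 1.1213-3.1213i, -2-3i, -3.1213-1.1213i, -3, -3.1213+1.1213i, -2+3i, 1.1213+3.1213i]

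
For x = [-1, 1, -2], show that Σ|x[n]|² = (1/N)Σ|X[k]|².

Time domain:
Σ|x[n]|² = |-1|² + |1|² + |-2|² = 6.0000

Frequency domain:
(1/3)Σ|X[k]|² = (1/3)(|-2|² + |-0.5000-2.5981i|² + |-0.5000+2.5981i|²) = (1/3)·18.0000 = 6.0000

Both sides agree, confirming Parseval's theorem.

Σ|x[n]|² = (1/N)Σ|X[k]|² = 6.0000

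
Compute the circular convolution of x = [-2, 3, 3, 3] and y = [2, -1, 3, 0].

(x ⊛ y)[n] = Σ(m=0 to 3) x[m] · y[(n-m) mod 4]

Computing each output sample:
(x ⊛ y)[0] = 2
(x ⊛ y)[1] = 17
(x ⊛ y)[2] = -3
(x ⊛ y)[3] = 12

x ⊛ y = [2, 17, -3, 12]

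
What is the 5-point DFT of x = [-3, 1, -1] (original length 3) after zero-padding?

Original 3-point DFT: [-3, -3.0000-1.7321i, -3.0000+1.7321i]
Zero-padded 5-point DFT provides frequency interpolation.

DFT_5([x, 0, ...]) = [-3, -1.8820-0.3633i, -4.1180-1.5388i, -4.1180+1.5388i, -1.8820+0.3633i]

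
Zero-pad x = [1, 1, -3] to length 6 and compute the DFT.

Original 3-point DFT: [-1, 2.0000-3.4641i, 2.0000+3.4641i]
Zero-padded 6-point DFT provides frequency interpolation.

DFT_6([x, 0, ...]) = [-1, 3.0000+1.7321i, 2.0000-3.4641i, -3, 2.0000+3.4641i, 3.0000-1.7321i]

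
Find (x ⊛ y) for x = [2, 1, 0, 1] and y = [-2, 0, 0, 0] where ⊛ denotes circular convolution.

(x ⊛ y)[n] = Σ(m=0 to 3) x[m] · y[(n-m) mod 4]

Computing each output sample:
(x ⊛ y)[0] = -4
(x ⊛ y)[1] = -2
(x ⊛ y)[2] = 0
(x ⊛ y)[3] = -2

x ⊛ y = [-4, -2, 0, -2]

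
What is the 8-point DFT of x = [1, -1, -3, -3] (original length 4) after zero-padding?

Original 4-point DFT: [-6, 4-2i, 2, 4+2i]
Zero-padded 8-point DFT provides frequency interpolation.

DFT_8([x, 0, ...]) = [-6, 2.4142+5.8284i, 4-2i, -0.4142-0.1716i, 2, -0.4142+0.1716i, 4+2i, 2.4142-5.8284i]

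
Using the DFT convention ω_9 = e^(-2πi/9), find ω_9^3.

ω_9^3 = e^(-2πi·3/9)
= cos(-2π·3/9) + i·sin(-2π·3/9)
= cos(-6π/9) + i·sin(-6π/9)

ω_9^3 = cos(-6π/9) + i·sin(-6π/9) = -0.5000-0.8660i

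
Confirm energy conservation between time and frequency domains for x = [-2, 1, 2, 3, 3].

Time domain:
Σ|x[n]|² = |-2|² + |1|² + |2|² + |3|² + |3|² = 27.0000

Frequency domain:
(1/5)Σ|X[k]|² = (1/5)(|7|² + |-4.8090+2.4899i|² + |-3.6910+0.2245i|² + |-3.6910-0.2245i|² + |-4.8090-2.4899i|²) = (1/5)·135.0000 = 27.0000

Both sides agree, confirming Parseval's theorem.

Σ|x[n]|² = (1/N)Σ|X[k]|² = 27.0000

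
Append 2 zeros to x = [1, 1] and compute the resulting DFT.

Original 2-point DFT: [2, 0]
Zero-padded 4-point DFT provides frequency interpolation.

DFT_4([x, 0, ...]) = [2, 1-1i, 0, 1+1i]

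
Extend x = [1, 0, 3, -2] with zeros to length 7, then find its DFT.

Original 4-point DFT: [2, -2-2i, 6, -2+2i]
Zero-padded 7-point DFT provides frequency interpolation.

DFT_7([x, 0, ...]) = [2, 2.1344-2.0570i, -2.9499-0.2620i, 3.3155+4.2954i, 3.3155-4.2954i, -2.9499+0.2620i, 2.1344+2.0570i]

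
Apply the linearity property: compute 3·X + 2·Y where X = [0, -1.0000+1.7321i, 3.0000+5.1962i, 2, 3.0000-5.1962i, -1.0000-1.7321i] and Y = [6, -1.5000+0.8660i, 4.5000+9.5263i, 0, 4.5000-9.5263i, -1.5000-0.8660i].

By linearity: DFT(3x + 2y) = 3·DFT(x) + 2·DFT(y)
= 3·[0, -1.0000+1.7321i, 3.0000+5.1962i, 2, 3.0000-5.1962i, -1.0000-1.7321i] + 2·[6, -1.5000+0.8660i, 4.5000+9.5263i, 0, 4.5000-9.5263i, -1.5000-0.8660i]

Computing element-wise:
Z[0] = 3·(0) + 2·(6) = 12
Z[1] = 3·(-1.0000+1.7321i) + 2·(-1.5000+0.8660i) = -6.0000+6.9283i
Z[2] = 3·(3.0000+5.1962i) + 2·(4.5000+9.5263i) = 18.0000+34.6412i
Z[3] = 3·(2) + 2·(0) = 6
Z[4] = 3·(3.0000-5.1962i) + 2·(4.5000-9.5263i) = 18.0000-34.6412i
Z[5] = 3·(-1.0000-1.7321i) + 2·(-1.5000-0.8660i) = -6.0000-6.9283i

DFT(3x + 2y) = 3·X + 2·Y = [12, -6.0000+6.9283i, 18.0000+34.6412i, 6, 18.0000-34.6412i, -6.0000-6.9283i]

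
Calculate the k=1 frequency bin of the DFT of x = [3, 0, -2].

X[1] = Σ(n=0 to 2) x[n] · ω_3^(1n) where ω_3 = e^(-2πi/3)
= (3)·ω_3^0 + (0)·ω_3^1 + (-2)·ω_3^2

X[1] = 4.0000-1.7321i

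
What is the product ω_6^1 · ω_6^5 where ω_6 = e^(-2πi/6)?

The primitive 6th roots of unity are ω_6^k for k coprime to 6: k ∈ {1, 5}
Their product equals the constant term of the cyclotomic polynomial Φ_6(x) up to sign.
For n ≥ 3, the product of all primitive nth roots of unity is 1. (For n=1 it is 1; for n=2 it is -1.)

1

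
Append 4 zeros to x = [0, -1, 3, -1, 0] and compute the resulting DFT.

Original 5-point DFT: [1, -1.9271-1.4001i, 1.4271+4.3920i, 1.4271-4.3920i, -1.9271+1.4001i]
Zero-padded 9-point DFT provides frequency interpolation.

DFT_9([x, 0, ...]) = [1, 0.2549-1.4456i, -2.4927-0.9073i, -2.0000+3.4641i, 3.7378+3.1364i, 3.7378-3.1364i, -2.0000-3.4641i, -2.4927+0.9073i, 0.2549+1.4456i]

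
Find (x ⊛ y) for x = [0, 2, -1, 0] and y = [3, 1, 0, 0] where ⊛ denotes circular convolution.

(x ⊛ y)[n] = Σ(m=0 to 3) x[m] · y[(n-m) mod 4]

Computing each output sample:
(x ⊛ y)[0] = 0
(x ⊛ y)[1] = 6
(x ⊛ y)[2] = -1
(x ⊛ y)[3] = -1

x ⊛ y = [0, 6, -1, -1]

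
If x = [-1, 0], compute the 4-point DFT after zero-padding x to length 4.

Original 2-point DFT: [-1, -1]
Zero-padded 4-point DFT provides frequency interpolation.

DFT_4([x, 0, ...]) = [-1, -1, -1, -1]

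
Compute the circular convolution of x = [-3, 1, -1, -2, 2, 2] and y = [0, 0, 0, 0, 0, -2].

(x ⊛ y)[n] = Σ(m=0 to 5) x[m] · y[(n-m) mod 6]

Computing each output sample:
(x ⊛ y)[0] = -2
(x ⊛ y)[1] = 2
(x ⊛ y)[2] = 4
(x ⊛ y)[3] = -4
(x ⊛ y)[4] = -4
(x ⊛ y)[5] = 6

x ⊛ y = [-2, 2, 4, -4, -4, 6]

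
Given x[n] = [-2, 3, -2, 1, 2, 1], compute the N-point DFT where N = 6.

X[k] = Σ(n=0 to 5) x[n] · ω_6^(nk)
where ω_6 = e^(-2πi/6)

Computing each X[k]:
X[0] = 3
X[1] = -1.0000+1.7321i
X[2] = -3.0000-5.1962i
X[3] = -7
X[4] = -3.0000+5.1962i
X[5] = -1.0000-1.7321i

X = [3, -1.0000+1.7321i, -3.0000-5.1962i, -7, -3.0000+5.1962i, -1.0000-1.7321i]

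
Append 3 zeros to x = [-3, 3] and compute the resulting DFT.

Original 2-point DFT: [0, -6]
Zero-padded 5-point DFT provides frequency interpolation.

DFT_5([x, 0, ...]) = [0, -2.0729-2.8532i, -5.4271-1.7634i, -5.4271+1.7634i, -2.0729+2.8532i]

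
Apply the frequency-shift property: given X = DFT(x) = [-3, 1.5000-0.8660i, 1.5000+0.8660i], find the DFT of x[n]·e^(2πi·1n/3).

Modulation property: DFT(ω_3^(-1n)·x[n]) = X[(k-1) mod 3], so circularly shift X by 1 positions.

X[k-1] = [1.5000+0.8660i, -3, 1.5000-0.8660i]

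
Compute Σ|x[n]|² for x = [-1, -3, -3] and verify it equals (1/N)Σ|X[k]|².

Time domain:
Σ|x[n]|² = |-1|² + |-3|² + |-3|² = 19.0000

Frequency domain:
(1/3)Σ|X[k]|² = (1/3)(|-7|² + |2|² + |2|²) = (1/3)·57.0000 = 19.0000

Both sides agree, confirming Parseval's theorem.

Σ|x[n]|² = (1/N)Σ|X[k]|² = 19.0000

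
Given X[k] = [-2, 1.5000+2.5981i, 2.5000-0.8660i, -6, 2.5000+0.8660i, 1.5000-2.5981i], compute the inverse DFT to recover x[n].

x[n] = (1/6) Σ(k=0 to 5) X[k] · e^(2πikn/6)

Computing each x[n]:
x[0] = 0
x[1] = 0
x[2] = -3
x[3] = 1
x[4] = -1
x[5] = 1

x = [0, 0, -3, 1, -1, 1]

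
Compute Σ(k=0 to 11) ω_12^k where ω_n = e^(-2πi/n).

Sum of all nth roots of unity equals 0 for n > 1 (geometric series with r ≠ 1).

0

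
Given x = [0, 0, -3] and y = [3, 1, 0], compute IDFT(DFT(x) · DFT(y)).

(x ⊛ y)[n] = Σ(m=0 to 2) x[m] · y[(n-m) mod 3]

Computing each output sample:
(x ⊛ y)[0] = -3
(x ⊛ y)[1] = 0
(x ⊛ y)[2] = -9

x ⊛ y = [-3, 0, -9]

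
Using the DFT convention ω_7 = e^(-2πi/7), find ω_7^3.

ω_7^3 = e^(-2πi·3/7)
= cos(-2π·3/7) + i·sin(-2π·3/7)
= cos(-6π/7) + i·sin(-6π/7)

ω_7^3 = cos(-6π/7) + i·sin(-6π/7) = -0.9010-0.4339i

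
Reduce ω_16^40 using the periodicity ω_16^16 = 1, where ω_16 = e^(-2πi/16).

Since ω_16^16 = 1, powers reduce modulo 16.
40 mod 16 = 8
So ω_16^40 = ω_16^8 = e^(-2πi·8/16)

ω_16^40 = ω_16^8 = -1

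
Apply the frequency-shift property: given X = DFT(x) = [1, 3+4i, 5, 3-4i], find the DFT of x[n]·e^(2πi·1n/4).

Modulation property: DFT(ω_4^(-1n)·x[n]) = X[(k-1) mod 4], so circularly shift X by 1 positions.

X[k-1] = [3-4i, 1, 3+4i, 5]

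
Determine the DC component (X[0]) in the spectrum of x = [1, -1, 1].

X[0] = Σ(n=0 to 2) x[n] · ω_3^0 = Σ x[n]
= (1) + (-1) + (1)

X[0] = 1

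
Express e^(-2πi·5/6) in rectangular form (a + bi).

ω_6^5 = e^(-2πi·5/6)
= cos(-2π·5/6) + i·sin(-2π·5/6)
= cos(-10π/6) + i·sin(-10π/6)

ω_6^5 = cos(-10π/6) + i·sin(-10π/6) = 0.5000+0.8660i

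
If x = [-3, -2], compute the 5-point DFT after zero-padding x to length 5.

Original 2-point DFT: [-5, -1]
Zero-padded 5-point DFT provides frequency interpolation.

DFT_5([x, 0, ...]) = [-5, -3.6180+1.9021i, -1.3820+1.1756i, -1.3820-1.1756i, -3.6180-1.9021i]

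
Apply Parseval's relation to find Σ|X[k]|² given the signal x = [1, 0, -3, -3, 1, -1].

Parseval: Σ|x[n]|² = (1/N)Σ|X[k]|², so Σ|X[k]|² = N·Σ|x[n]|² = 6·21.0000

Σ|X[k]|² = N·Σ|x[n]|² = 6·21.0000 = 126.0000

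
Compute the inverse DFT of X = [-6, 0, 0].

x[n] = (1/3) Σ(k=0 to 2) X[k] · e^(2πikn/3)

Computing each x[n]:
x[0] = -2
x[1] = -2
x[2] = -2

x = [-2, -2, -2]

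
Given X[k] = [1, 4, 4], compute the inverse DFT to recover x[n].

x[n] = (1/3) Σ(k=0 to 2) X[k] · e^(2πikn/3)

Computing each x[n]:
x[0] = 3
x[1] = -1
x[2] = -1

x = [3, -1, -1]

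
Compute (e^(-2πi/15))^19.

Since ω_15^15 = 1, powers reduce modulo 15.
19 mod 15 = 4
So ω_15^19 = ω_15^4 = e^(-2πi·4/15)

ω_15^19 = ω_15^4 = -0.1045-0.9945i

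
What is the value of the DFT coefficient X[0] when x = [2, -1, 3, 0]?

X[0] = Σ(n=0 to 3) x[n] · ω_4^0 = Σ x[n]
= (2) + (-1) + (3) + (0)

X[0] = 4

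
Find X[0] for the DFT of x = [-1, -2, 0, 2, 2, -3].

X[0] = Σ(n=0 to 5) x[n] · ω_6^0 = Σ x[n]
= (-1) + (-2) + (0) + (2) + (2) + (-3)

X[0] = -2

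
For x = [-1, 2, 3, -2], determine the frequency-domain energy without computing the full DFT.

Parseval: Σ|x[n]|² = (1/N)Σ|X[k]|², so Σ|X[k]|² = N·Σ|x[n]|² = 4·18.0000

Σ|X[k]|² = N·Σ|x[n]|² = 4·18.0000 = 72.0000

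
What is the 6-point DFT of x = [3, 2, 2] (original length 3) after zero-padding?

Original 3-point DFT: [7, 1, 1]
Zero-padded 6-point DFT provides frequency interpolation.

DFT_6([x, 0, ...]) = [7, 3.0000-3.4641i, 1, 3, 1, 3.0000+3.4641i]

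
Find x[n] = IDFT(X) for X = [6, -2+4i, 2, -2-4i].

x[n] = (1/4) Σ(k=0 to 3) X[k] · e^(2πikn/4)

Computing each x[n]:
x[0] = 1
x[1] = -1
x[2] = 3
x[3] = 3

x = [1, -1, 3, 3]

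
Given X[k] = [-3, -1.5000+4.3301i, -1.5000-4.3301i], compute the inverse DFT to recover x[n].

x[n] = (1/3) Σ(k=0 to 2) X[k] · e^(2πikn/3)

Computing each x[n]:
x[0] = -2
x[1] = -3
x[2] = 2

x = [-2, -3, 2]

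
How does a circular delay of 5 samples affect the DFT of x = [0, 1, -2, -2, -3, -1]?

Time shift by 5: X_shifted[k] = ω_6^(5k) · X[k]
Shifted x = [1, -2, -2, -3, -1, 0]

DFT(x[n-5]) = [-7, 4.5000+2.5981i, 0.5000+0.8660i, 3, 0.5000-0.8660i, 4.5000-2.5981i]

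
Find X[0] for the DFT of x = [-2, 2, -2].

X[0] = Σ(n=0 to 2) x[n] · ω_3^0 = Σ x[n]
= (-2) + (2) + (-2)

X[0] = -2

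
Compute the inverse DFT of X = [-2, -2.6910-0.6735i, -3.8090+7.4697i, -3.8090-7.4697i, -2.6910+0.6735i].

x[n] = (1/5) Σ(k=0 to 4) X[k] · e^(2πikn/5)

Computing each x[n]:
x[0] = -3
x[1] = -1
x[2] = 3
x[3] = -3
x[4] = 2

x = [-3, -1, 3, -3, 2]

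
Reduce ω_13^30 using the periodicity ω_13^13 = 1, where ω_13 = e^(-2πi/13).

Since ω_13^13 = 1, powers reduce modulo 13.
30 mod 13 = 4
So ω_13^30 = ω_13^4 = e^(-2πi·4/13)

ω_13^30 = ω_13^4 = -0.3546-0.9350i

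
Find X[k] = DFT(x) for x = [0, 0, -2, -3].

X[k] = Σ(n=0 to 3) x[n] · ω_4^(nk)
where ω_4 = e^(-2πi/4)

Computing each X[k]:
X[0] = -5
X[1] = 2-3i
X[2] = 1
X[3] = 2+3i

X = [-5, 2-3i, 1, 2+3i]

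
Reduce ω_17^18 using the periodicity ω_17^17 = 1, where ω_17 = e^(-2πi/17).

Since ω_17^17 = 1, powers reduce modulo 17.
18 mod 17 = 1
So ω_17^18 = ω_17^1 = e^(-2πi·1/17)

ω_17^18 = ω_17^1 = 0.9325-0.3612i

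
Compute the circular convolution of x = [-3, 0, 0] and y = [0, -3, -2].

(x ⊛ y)[n] = Σ(m=0 to 2) x[m] · y[(n-m) mod 3]

Computing each output sample:
(x ⊛ y)[0] = 0
(x ⊛ y)[1] = 9
(x ⊛ y)[2] = 6

x ⊛ y = [0, 9, 6]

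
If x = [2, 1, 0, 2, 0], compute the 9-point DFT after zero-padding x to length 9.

Original 5-point DFT: [5, 0.6910+0.2245i, 1.8090-2.4899i, 1.8090+2.4899i, 0.6910-0.2245i]
Zero-padded 9-point DFT provides frequency interpolation.

DFT_9([x, 0, ...]) = [5, 1.7660-2.3748i, 1.1736+0.7472i, 3.5000-0.8660i, 0.0603-2.0741i, 0.0603+2.0741i, 3.5000+0.8660i, 1.1736-0.7472i, 1.7660+2.3748i]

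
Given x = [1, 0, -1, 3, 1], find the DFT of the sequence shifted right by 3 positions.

Time shift by 3: X_shifted[k] = ω_5^(3k) · X[k]
Shifted x = [-1, 3, 1, 1, 0]

DFT(x[n-3]) = [4, -1.6910-2.8532i, -2.8090-1.7634i, -2.8090+1.7634i, -1.6910+2.8532i]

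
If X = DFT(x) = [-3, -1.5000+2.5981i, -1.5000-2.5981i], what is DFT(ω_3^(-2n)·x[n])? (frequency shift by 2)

Modulation property: DFT(ω_3^(-2n)·x[n]) = X[(k-2) mod 3], so circularly shift X by 2 positions.

X[k-2] = [-1.5000+2.5981i, -1.5000-2.5981i, -3]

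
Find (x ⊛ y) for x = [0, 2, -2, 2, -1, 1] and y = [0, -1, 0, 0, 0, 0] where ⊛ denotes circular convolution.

(x ⊛ y)[n] = Σ(m=0 to 5) x[m] · y[(n-m) mod 6]

Computing each output sample:
(x ⊛ y)[0] = -1
(x ⊛ y)[1] = 0
(x ⊛ y)[2] = -2
(x ⊛ y)[3] = 2
(x ⊛ y)[4] = -2
(x ⊛ y)[5] = 1

x ⊛ y = [-1, 0, -2, 2, -2, 1]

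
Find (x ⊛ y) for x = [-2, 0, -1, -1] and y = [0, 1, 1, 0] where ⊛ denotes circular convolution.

(x ⊛ y)[n] = Σ(m=0 to 3) x[m] · y[(n-m) mod 4]

Computing each output sample:
(x ⊛ y)[0] = -2
(x ⊛ y)[1] = -3
(x ⊛ y)[2] = -2
(x ⊛ y)[3] = -1

x ⊛ y = [-2, -3, -2, -1]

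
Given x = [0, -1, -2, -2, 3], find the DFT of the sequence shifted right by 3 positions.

Time shift by 3: X_shifted[k] = ω_5^(3k) · X[k]
Shifted x = [-2, -2, 3, 0, -1]

DFT(x[n-3]) = [-2, -5.3541-0.8123i, 1.3541+3.4410i, 1.3541-3.4410i, -5.3541+0.8123i]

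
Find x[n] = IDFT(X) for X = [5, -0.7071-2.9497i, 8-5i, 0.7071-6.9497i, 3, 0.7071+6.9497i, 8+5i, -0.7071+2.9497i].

x[n] = (1/8) Σ(k=0 to 7) X[k] · e^(2πikn/8)

Computing each x[n]:
x[0] = 3
x[1] = 3
x[2] = -2
x[3] = 1
x[4] = 3
x[5] = 0
x[6] = 0
x[7] = -3

x = [3, 3, -2, 1, 3, 0, 0, -3]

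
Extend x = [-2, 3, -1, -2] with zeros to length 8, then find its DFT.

Original 4-point DFT: [-2, -1-5i, -4, -1+5i]
Zero-padded 8-point DFT provides frequency interpolation.

DFT_8([x, 0, ...]) = [-2, 1.5355+0.2929i, -1-5i, -5.5355-1.7071i, -4, -5.5355+1.7071i, -1+5i, 1.5355-0.2929i]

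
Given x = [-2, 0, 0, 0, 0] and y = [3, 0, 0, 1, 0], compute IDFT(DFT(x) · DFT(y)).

(x ⊛ y)[n] = Σ(m=0 to 4) x[m] · y[(n-m) mod 5]

Computing each output sample:
(x ⊛ y)[0] = -6
(x ⊛ y)[1] = 0
(x ⊛ y)[2] = 0
(x ⊛ y)[3] = -2
(x ⊛ y)[4] = 0

x ⊛ y = [-6, 0, 0, -2, 0]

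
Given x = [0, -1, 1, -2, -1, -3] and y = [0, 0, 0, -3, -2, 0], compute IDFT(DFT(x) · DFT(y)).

(x ⊛ y)[n] = Σ(m=0 to 5) x[m] · y[(n-m) mod 6]

Computing each output sample:
(x ⊛ y)[0] = 4
(x ⊛ y)[1] = 7
(x ⊛ y)[2] = 11
(x ⊛ y)[3] = 6
(x ⊛ y)[4] = 3
(x ⊛ y)[5] = -1

x ⊛ y = [4, 7, 11, 6, 3, -1]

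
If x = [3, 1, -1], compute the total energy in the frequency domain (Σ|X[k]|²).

Parseval: Σ|x[n]|² = (1/N)Σ|X[k]|², so Σ|X[k]|² = N·Σ|x[n]|² = 3·11.0000

Σ|X[k]|² = N·Σ|x[n]|² = 3·11.0000 = 33.0000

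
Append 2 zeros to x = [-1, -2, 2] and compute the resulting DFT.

Original 3-point DFT: [-1, -1.0000+3.4641i, -1.0000-3.4641i]
Zero-padded 5-point DFT provides frequency interpolation.

DFT_5([x, 0, ...]) = [-1, -3.2361+0.7265i, 1.2361+3.0777i, 1.2361-3.0777i, -3.2361-0.7265i]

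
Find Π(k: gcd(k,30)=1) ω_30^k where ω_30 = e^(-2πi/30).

The primitive 30th roots of unity are ω_30^k for k coprime to 30: k ∈ {1, 7, 11, 13, 17, 19, 23, 29}
Their product equals the constant term of the cyclotomic polynomial Φ_30(x) up to sign.
For n ≥ 3, the product of all primitive nth roots of unity is 1. (For n=1 it is 1; for n=2 it is -1.)

1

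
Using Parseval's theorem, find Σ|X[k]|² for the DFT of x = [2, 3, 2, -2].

Parseval: Σ|x[n]|² = (1/N)Σ|X[k]|², so Σ|X[k]|² = N·Σ|x[n]|² = 4·21.0000

Σ|X[k]|² = N·Σ|x[n]|² = 4·21.0000 = 84.0000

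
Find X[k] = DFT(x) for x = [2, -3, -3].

X[k] = Σ(n=0 to 2) x[n] · ω_3^(nk)
where ω_3 = e^(-2πi/3)

Computing each X[k]:
X[0] = -4
X[1] = 5
X[2] = 5

X = [-4, 5, 5]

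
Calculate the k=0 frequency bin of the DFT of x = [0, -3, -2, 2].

X[0] = Σ(n=0 to 3) x[n] · ω_4^0 = Σ x[n]
= (0) + (-3) + (-2) + (2)

X[0] = -3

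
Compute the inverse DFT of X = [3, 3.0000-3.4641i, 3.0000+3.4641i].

x[n] = (1/3) Σ(k=0 to 2) X[k] · e^(2πikn/3)

Computing each x[n]:
x[0] = 3
x[1] = 2
x[2] = -2

x = [3, 2, -2]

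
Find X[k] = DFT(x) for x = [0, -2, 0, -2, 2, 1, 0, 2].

X[k] = Σ(n=0 to 7) x[n] · ω_8^(nk)
where ω_8 = e^(-2πi/8)

Computing each X[k]:
X[0] = 1
X[1] = -1.2929+4.9497i
X[2] = 2+1i
X[3] = -2.7071+4.9497i
X[4] = 3
X[5] = -2.7071-4.9497i
X[6] = 2-1i
X[7] = -1.2929-4.9497i

X = [1, -1.2929+4.9497i, 2+1i, -2.7071+4.9497i, 3, -2.7071-4.9497i, 2-1i, -1.2929-4.9497i]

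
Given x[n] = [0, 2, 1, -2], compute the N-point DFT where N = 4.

X[k] = Σ(n=0 to 3) x[n] · ω_4^(nk)
where ω_4 = e^(-2πi/4)

Computing each X[k]:
X[0] = 1
X[1] = -1-4i
X[2] = 1
X[3] = -1+4i

X = [1, -1-4i, 1, -1+4i]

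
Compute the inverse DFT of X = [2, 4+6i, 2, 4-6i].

x[n] = (1/4) Σ(k=0 to 3) X[k] · e^(2πikn/4)

Computing each x[n]:
x[0] = 3
x[1] = -3
x[2] = -1
x[3] = 3

x = [3, -3, -1, 3]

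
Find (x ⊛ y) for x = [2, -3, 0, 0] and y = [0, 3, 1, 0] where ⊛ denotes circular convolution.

(x ⊛ y)[n] = Σ(m=0 to 3) x[m] · y[(n-m) mod 4]

Computing each output sample:
(x ⊛ y)[0] = 0
(x ⊛ y)[1] = 6
(x ⊛ y)[2] = -7
(x ⊛ y)[3] = -3

x ⊛ y = [0, 6, -7, -3]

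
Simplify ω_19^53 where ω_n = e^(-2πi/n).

Since ω_19^19 = 1, powers reduce modulo 19.
53 mod 19 = 15
So ω_19^53 = ω_19^15 = e^(-2πi·15/19)

ω_19^53 = ω_19^15 = 0.2455+0.9694i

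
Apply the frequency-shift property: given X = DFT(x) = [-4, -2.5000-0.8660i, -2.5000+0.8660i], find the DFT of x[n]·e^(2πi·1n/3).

Modulation property: DFT(ω_3^(-1n)·x[n]) = X[(k-1) mod 3], so circularly shift X by 1 positions.

X[k-1] = [-2.5000+0.8660i, -4, -2.5000-0.8660i]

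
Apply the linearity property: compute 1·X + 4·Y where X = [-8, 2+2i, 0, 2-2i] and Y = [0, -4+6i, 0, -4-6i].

By linearity: DFT(1x + 4y) = 1·DFT(x) + 4·DFT(y)
= 1·[-8, 2+2i, 0, 2-2i] + 4·[0, -4+6i, 0, -4-6i]

Computing element-wise:
Z[0] = 1·(-8) + 4·(0) = -8
Z[1] = 1·(2+2i) + 4·(-4+6i) = -14+26i
Z[2] = 1·(0) + 4·(0) = 0
Z[3] = 1·(2-2i) + 4·(-4-6i) = -14-26i

DFT(1x + 4y) = 1·X + 4·Y = [-8, -14+26i, 0, -14-26i]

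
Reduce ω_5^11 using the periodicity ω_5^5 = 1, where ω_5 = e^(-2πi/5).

Since ω_5^5 = 1, powers reduce modulo 5.
11 mod 5 = 1
So ω_5^11 = ω_5^1 = e^(-2πi·1/5)

ω_5^11 = ω_5^1 = 0.3090-0.9511i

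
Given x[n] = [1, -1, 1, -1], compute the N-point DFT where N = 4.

X[k] = Σ(n=0 to 3) x[n] · ω_4^(nk)
where ω_4 = e^(-2πi/4)

Computing each X[k]:
X[0] = 0
X[1] = 0
X[2] = 4
X[3] = 0

X = [0, 0, 4, 0]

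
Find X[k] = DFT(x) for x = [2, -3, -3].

X[k] = Σ(n=0 to 2) x[n] · ω_3^(nk)
where ω_3 = e^(-2πi/3)

Computing each X[k]:
X[0] = -4
X[1] = 5
X[2] = 5

X = [-4, 5, 5]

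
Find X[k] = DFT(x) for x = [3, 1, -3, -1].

X[k] = Σ(n=0 to 3) x[n] · ω_4^(nk)
where ω_4 = e^(-2πi/4)

Computing each X[k]:
X[0] = 0
X[1] = 6-2i
X[2] = 0
X[3] = 6+2i

X = [0, 6-2i, 0, 6+2i]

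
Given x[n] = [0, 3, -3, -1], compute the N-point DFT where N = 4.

X[k] = Σ(n=0 to 3) x[n] · ω_4^(nk)
where ω_4 = e^(-2πi/4)

Computing each X[k]:
X[0] = -1
X[1] = 3-4i
X[2] = -5
X[3] = 3+4i

X = [-1, 3-4i, -5, 3+4i]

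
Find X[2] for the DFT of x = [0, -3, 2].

X[2] = Σ(n=0 to 2) x[n] · ω_3^(2n) where ω_3 = e^(-2πi/3)
= (0)·ω_3^0 + (-3)·ω_3^2 + (2)·ω_3^4

X[2] = 0.5000-4.3301i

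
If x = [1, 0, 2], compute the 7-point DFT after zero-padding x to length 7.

Original 3-point DFT: [3, 1.7321i, -1.7321i]
Zero-padded 7-point DFT provides frequency interpolation.

DFT_7([x, 0, ...]) = [3, 0.5550-1.9499i, -0.8019+0.8678i, 2.2470+1.5637i, 2.2470-1.5637i, -0.8019-0.8678i, 0.5550+1.9499i]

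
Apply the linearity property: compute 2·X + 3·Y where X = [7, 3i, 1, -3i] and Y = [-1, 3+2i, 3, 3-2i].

By linearity: DFT(2x + 3y) = 2·DFT(x) + 3·DFT(y)
= 2·[7, 3i, 1, -3i] + 3·[-1, 3+2i, 3, 3-2i]

Computing element-wise:
Z[0] = 2·(7) + 3·(-1) = 11
Z[1] = 2·(3i) + 3·(3+2i) = 9+12i
Z[2] = 2·(1) + 3·(3) = 11
Z[3] = 2·(-3i) + 3·(3-2i) = 9-12i

DFT(2x + 3y) = 2·X + 3·Y = [11, 9+12i, 11, 9-12i]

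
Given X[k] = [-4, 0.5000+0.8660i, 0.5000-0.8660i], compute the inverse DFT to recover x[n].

x[n] = (1/3) Σ(k=0 to 2) X[k] · e^(2πikn/3)

Computing each x[n]:
x[0] = -1
x[1] = -2
x[2] = -1

x = [-1, -2, -1]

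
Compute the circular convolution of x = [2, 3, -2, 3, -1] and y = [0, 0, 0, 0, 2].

(x ⊛ y)[n] = Σ(m=0 to 4) x[m] · y[(n-m) mod 5]

Computing each output sample:
(x ⊛ y)[0] = 6
(x ⊛ y)[1] = -4
(x ⊛ y)[2] = 6
(x ⊛ y)[3] = -2
(x ⊛ y)[4] = 4

x ⊛ y = [6, -4, 6, -2, 4]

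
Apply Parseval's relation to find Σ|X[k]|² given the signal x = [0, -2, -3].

Parseval: Σ|x[n]|² = (1/N)Σ|X[k]|², so Σ|X[k]|² = N·Σ|x[n]|² = 3·13.0000

Σ|X[k]|² = N·Σ|x[n]|² = 3·13.0000 = 39.0000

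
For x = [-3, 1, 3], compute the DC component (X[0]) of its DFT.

X[0] = Σ(n=0 to 2) x[n] · ω_3^0 = Σ x[n]
= (-3) + (1) + (3)

X[0] = 1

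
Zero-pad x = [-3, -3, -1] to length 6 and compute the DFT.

Original 3-point DFT: [-7, -1.0000+1.7321i, -1.0000-1.7321i]
Zero-padded 6-point DFT provides frequency interpolation.

DFT_6([x, 0, ...]) = [-7, -4.0000+3.4641i, -1.0000+1.7321i, -1, -1.0000-1.7321i, -4.0000-3.4641i]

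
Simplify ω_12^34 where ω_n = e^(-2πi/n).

Since ω_12^12 = 1, powers reduce modulo 12.
34 mod 12 = 10
So ω_12^34 = ω_12^10 = e^(-2πi·10/12)

ω_12^34 = ω_12^10 = 0.5000+0.8660i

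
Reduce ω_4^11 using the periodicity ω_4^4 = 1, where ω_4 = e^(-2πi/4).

Since ω_4^4 = 1, powers reduce modulo 4.
11 mod 4 = 3
So ω_4^11 = ω_4^3 = e^(-2πi·3/4)

ω_4^11 = ω_4^3 = 1i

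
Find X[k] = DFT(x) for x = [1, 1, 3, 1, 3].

X[k] = Σ(n=0 to 4) x[n] · ω_5^(nk)
where ω_5 = e^(-2πi/5)

Computing each X[k]:
X[0] = 9
X[1] = -1.0000+0.7265i
X[2] = -1.0000+3.0777i
X[3] = -1.0000-3.0777i
X[4] = -1.0000-0.7265i

X = [9, -1.0000+0.7265i, -1.0000+3.0777i, -1.0000-3.0777i, -1.0000-0.7265i]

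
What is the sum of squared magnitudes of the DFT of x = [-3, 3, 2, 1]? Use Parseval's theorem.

Parseval: Σ|x[n]|² = (1/N)Σ|X[k]|², so Σ|X[k]|² = N·Σ|x[n]|² = 4·23.0000

Σ|X[k]|² = N·Σ|x[n]|² = 4·23.0000 = 92.0000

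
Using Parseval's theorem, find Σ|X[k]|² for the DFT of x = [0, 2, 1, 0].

Parseval: Σ|x[n]|² = (1/N)Σ|X[k]|², so Σ|X[k]|² = N·Σ|x[n]|² = 4·5.0000

Σ|X[k]|² = N·Σ|x[n]|² = 4·5.0000 = 20.0000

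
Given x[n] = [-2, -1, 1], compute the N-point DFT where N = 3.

X[k] = Σ(n=0 to 2) x[n] · ω_3^(nk)
where ω_3 = e^(-2πi/3)

Computing each X[k]:
X[0] = -2
X[1] = -2.0000+1.7321i
X[2] = -2.0000-1.7321i

X = [-2, -2.0000+1.7321i, -2.0000-1.7321i]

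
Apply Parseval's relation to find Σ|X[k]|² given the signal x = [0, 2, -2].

Parseval: Σ|x[n]|² = (1/N)Σ|X[k]|², so Σ|X[k]|² = N·Σ|x[n]|² = 3·8.0000

Σ|X[k]|² = N·Σ|x[n]|² = 3·8.0000 = 24.0000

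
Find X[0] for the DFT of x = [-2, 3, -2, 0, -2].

X[0] = Σ(n=0 to 4) x[n] · ω_5^0 = Σ x[n]
= (-2) + (3) + (-2) + (0) + (-2)

X[0] = -3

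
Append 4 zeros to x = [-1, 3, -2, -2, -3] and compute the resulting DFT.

Original 5-point DFT: [-5, 2.2361-5.7063i, -2.2361-3.5267i, -2.2361+3.5267i, 2.2361+5.7063i]
Zero-padded 9-point DFT provides frequency interpolation.

DFT_9([x, 0, ...]) = [-5, 4.7699+2.7994i, 0.1022-5.9308i, -2.0000-1.7321i, -4.8721-3.5340i, -4.8721+3.5340i, -2.0000+1.7321i, 0.1022+5.9308i, 4.7699-2.7994i]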